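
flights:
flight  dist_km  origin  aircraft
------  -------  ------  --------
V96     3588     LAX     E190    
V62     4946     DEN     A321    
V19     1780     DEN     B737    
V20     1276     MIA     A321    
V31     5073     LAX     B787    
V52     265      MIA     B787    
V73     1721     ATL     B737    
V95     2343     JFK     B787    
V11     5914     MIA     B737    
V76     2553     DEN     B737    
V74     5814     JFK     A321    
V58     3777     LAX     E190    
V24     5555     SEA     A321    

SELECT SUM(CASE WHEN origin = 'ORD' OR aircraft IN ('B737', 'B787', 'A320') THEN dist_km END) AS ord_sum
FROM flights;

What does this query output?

flight=V96: ✗
flight=V62: ✗
flight=V19: ✓ → 1780
flight=V20: ✗
flight=V31: ✓ → 5073
flight=V52: ✓ → 265
flight=V73: ✓ → 1721
flight=V95: ✓ → 2343
flight=V11: ✓ → 5914
flight=V76: ✓ → 2553
flight=V74: ✗
flight=V58: ✗
flight=V24: ✗
ord_sum = 1780 + 5073 + 265 + 1721 + 2343 + 5914 + 2553 = 19649

19649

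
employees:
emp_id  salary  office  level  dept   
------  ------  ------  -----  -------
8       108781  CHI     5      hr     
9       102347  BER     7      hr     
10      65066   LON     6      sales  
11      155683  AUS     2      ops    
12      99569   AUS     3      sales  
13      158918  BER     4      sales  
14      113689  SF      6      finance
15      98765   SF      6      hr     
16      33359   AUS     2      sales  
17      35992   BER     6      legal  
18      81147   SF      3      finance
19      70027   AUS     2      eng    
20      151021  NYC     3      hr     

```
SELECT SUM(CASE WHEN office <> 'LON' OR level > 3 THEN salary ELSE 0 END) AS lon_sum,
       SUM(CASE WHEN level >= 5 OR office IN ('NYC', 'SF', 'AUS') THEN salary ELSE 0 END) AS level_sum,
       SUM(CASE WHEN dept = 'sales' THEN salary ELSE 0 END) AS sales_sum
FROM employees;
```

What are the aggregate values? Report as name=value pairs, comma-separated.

lon_sum=1274364, level_sum=1115446, sales_sum=356912

[lon_sum: office <> 'LON' OR level > 3]
emp_id=8: ✓ → 108781
emp_id=9: ✓ → 102347
emp_id=10: ✓ → 65066
emp_id=11: ✓ → 155683
emp_id=12: ✓ → 99569
emp_id=13: ✓ → 158918
emp_id=14: ✓ → 113689
emp_id=15: ✓ → 98765
emp_id=16: ✓ → 33359
emp_id=17: ✓ → 35992
emp_id=18: ✓ → 81147
emp_id=19: ✓ → 70027
emp_id=20: ✓ → 151021
lon_sum = 108781 + 102347 + 65066 + 155683 + 99569 + 158918 + 113689 + 98765 + 33359 + 35992 + 81147 + 70027 + 151021 = 1274364
—
[level_sum: level >= 5 OR office IN ('NYC', 'SF', 'AUS')]
emp_id=8: ✓ → 108781
emp_id=9: ✓ → 102347
emp_id=10: ✓ → 65066
emp_id=11: ✓ → 155683
emp_id=12: ✓ → 99569
emp_id=13: ✗
emp_id=14: ✓ → 113689
emp_id=15: ✓ → 98765
emp_id=16: ✓ → 33359
emp_id=17: ✓ → 35992
emp_id=18: ✓ → 81147
emp_id=19: ✓ → 70027
emp_id=20: ✓ → 151021
level_sum = 108781 + 102347 + 65066 + 155683 + 99569 + 113689 + 98765 + 33359 + 35992 + 81147 + 70027 + 151021 = 1115446
—
[sales_sum: dept = 'sales']
emp_id=8: ✗
emp_id=9: ✗
emp_id=10: ✓ → 65066
emp_id=11: ✗
emp_id=12: ✓ → 99569
emp_id=13: ✓ → 158918
emp_id=14: ✗
emp_id=15: ✗
emp_id=16: ✓ → 33359
emp_id=17: ✗
emp_id=18: ✗
emp_id=19: ✗
emp_id=20: ✗
sales_sum = 65066 + 99569 + 158918 + 33359 = 356912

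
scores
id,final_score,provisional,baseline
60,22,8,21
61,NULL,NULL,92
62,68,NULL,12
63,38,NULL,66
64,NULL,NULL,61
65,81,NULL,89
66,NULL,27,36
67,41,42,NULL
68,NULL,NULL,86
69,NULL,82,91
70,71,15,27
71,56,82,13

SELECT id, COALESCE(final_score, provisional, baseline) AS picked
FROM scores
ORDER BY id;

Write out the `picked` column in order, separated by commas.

id=60: final_score=22 → 22
id=61: final_score=NULL, provisional=NULL, baseline=92 → 92
id=62: final_score=68 → 68
id=63: final_score=38 → 38
id=64: final_score=NULL, provisional=NULL, baseline=61 → 61
id=65: final_score=81 → 81
id=66: final_score=NULL, provisional=27 → 27
id=67: final_score=41 → 41
id=68: final_score=NULL, provisional=NULL, baseline=86 → 86
id=69: final_score=NULL, provisional=82 → 82
id=70: final_score=71 → 71
id=71: final_score=56 → 56

22, 92, 68, 38, 61, 81, 27, 41, 86, 82, 71, 56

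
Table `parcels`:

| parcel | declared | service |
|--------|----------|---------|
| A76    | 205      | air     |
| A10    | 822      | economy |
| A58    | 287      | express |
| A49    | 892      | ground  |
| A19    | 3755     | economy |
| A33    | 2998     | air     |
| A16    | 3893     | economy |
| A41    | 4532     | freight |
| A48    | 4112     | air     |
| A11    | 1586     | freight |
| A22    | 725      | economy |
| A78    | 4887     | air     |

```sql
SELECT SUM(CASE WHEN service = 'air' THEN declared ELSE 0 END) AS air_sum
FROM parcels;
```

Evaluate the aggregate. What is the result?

parcel=A76: ✓ → 205
parcel=A10: ✗
parcel=A58: ✗
parcel=A49: ✗
parcel=A19: ✗
parcel=A33: ✓ → 2998
parcel=A16: ✗
parcel=A41: ✗
parcel=A48: ✓ → 4112
parcel=A11: ✗
parcel=A22: ✗
parcel=A78: ✓ → 4887
air_sum = 205 + 2998 + 4112 + 4887 = 12202

12202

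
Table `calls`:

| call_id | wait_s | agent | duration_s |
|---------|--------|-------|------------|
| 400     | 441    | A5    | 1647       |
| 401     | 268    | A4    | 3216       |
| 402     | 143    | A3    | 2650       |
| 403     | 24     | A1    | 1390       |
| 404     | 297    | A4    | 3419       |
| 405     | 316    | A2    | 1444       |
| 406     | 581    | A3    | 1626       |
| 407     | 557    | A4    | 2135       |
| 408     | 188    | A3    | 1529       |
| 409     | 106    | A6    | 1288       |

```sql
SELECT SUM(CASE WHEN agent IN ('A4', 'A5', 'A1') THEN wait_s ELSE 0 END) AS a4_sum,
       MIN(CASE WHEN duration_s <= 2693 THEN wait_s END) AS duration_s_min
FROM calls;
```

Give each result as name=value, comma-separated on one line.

a4_sum=1587, duration_s_min=24

[a4_sum: agent IN ('A4', 'A5', 'A1')]
call_id=400: ✓ → 441
call_id=401: ✓ → 268
call_id=402: ✗
call_id=403: ✓ → 24
call_id=404: ✓ → 297
call_id=405: ✗
call_id=406: ✗
call_id=407: ✓ → 557
call_id=408: ✗
call_id=409: ✗
a4_sum = 441 + 268 + 24 + 297 + 557 = 1587
—
[duration_s_min: duration_s <= 2693]
call_id=400: ✓ → 441
call_id=401: ✗
call_id=402: ✓ → 143
call_id=403: ✓ → 24
call_id=404: ✗
call_id=405: ✓ → 316
call_id=406: ✓ → 581
call_id=407: ✓ → 557
call_id=408: ✓ → 188
call_id=409: ✓ → 106
duration_s_min = MIN(441, 143, 24, 316, 581, 557, 188, 106) = 24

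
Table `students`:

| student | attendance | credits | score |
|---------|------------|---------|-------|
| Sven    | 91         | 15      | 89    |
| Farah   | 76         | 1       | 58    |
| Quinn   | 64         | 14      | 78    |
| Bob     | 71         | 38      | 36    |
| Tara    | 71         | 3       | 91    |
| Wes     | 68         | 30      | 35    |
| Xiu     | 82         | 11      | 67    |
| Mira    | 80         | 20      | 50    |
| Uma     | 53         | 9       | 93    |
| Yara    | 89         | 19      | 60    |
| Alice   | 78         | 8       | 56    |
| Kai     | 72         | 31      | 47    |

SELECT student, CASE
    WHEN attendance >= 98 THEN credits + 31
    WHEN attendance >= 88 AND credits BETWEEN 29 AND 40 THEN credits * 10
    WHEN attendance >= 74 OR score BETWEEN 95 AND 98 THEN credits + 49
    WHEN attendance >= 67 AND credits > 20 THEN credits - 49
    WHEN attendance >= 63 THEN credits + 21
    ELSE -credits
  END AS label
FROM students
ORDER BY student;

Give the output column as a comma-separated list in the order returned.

57, -11, 50, -18, 69, 35, 64, 24, -9, -19, 60, 68

student=Alice: attendance >= 74 OR score BETWEEN 95 AND 98 → 57
student=Bob: attendance >= 67 AND credits > 20 → -11
student=Farah: attendance >= 74 OR score BETWEEN 95 AND 98 → 50
student=Kai: attendance >= 67 AND credits > 20 → -18
student=Mira: attendance >= 74 OR score BETWEEN 95 AND 98 → 69
student=Quinn: attendance >= 63 → 35
student=Sven: attendance >= 74 OR score BETWEEN 95 AND 98 → 64
student=Tara: attendance >= 63 → 24
student=Uma: ELSE → -9
student=Wes: attendance >= 67 AND credits > 20 → -19
student=Xiu: attendance >= 74 OR score BETWEEN 95 AND 98 → 60
student=Yara: attendance >= 74 OR score BETWEEN 95 AND 98 → 68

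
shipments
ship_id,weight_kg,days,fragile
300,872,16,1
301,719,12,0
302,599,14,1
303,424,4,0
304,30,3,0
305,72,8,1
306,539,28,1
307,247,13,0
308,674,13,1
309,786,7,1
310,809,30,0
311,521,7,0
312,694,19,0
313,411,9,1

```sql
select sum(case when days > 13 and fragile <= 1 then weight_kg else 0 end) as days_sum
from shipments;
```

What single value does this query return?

ship_id=300: ✓ → 872
ship_id=301: ✗
ship_id=302: ✓ → 599
ship_id=303: ✗
ship_id=304: ✗
ship_id=305: ✗
ship_id=306: ✓ → 539
ship_id=307: ✗
ship_id=308: ✗
ship_id=309: ✗
ship_id=310: ✓ → 809
ship_id=311: ✗
ship_id=312: ✓ → 694
ship_id=313: ✗
days_sum = 872 + 599 + 539 + 809 + 694 = 3513

3513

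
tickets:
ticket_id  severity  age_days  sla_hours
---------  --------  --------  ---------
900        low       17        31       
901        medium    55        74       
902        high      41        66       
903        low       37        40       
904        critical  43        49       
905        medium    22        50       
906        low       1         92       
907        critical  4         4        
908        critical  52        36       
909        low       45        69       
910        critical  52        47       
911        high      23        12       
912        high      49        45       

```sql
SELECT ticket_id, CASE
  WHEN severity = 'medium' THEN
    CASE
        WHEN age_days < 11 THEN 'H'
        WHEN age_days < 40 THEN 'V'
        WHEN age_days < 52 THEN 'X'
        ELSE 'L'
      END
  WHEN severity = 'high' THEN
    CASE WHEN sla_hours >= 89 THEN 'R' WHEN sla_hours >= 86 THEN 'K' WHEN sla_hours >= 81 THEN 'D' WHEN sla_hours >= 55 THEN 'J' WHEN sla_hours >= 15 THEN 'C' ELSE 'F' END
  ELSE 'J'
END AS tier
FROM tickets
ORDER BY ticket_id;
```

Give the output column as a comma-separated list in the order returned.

ticket_id=900: severity='low' → outer ELSE → J
ticket_id=901: severity='medium' → inner[ELSE] → L
ticket_id=902: severity='high' → inner[sla_hours >= 55] → J
ticket_id=903: severity='low' → outer ELSE → J
ticket_id=904: severity='critical' → outer ELSE → J
ticket_id=905: severity='medium' → inner[age_days < 40] → V
ticket_id=906: severity='low' → outer ELSE → J
ticket_id=907: severity='critical' → outer ELSE → J
ticket_id=908: severity='critical' → outer ELSE → J
ticket_id=909: severity='low' → outer ELSE → J
ticket_id=910: severity='critical' → outer ELSE → J
ticket_id=911: severity='high' → inner[ELSE] → F
ticket_id=912: severity='high' → inner[sla_hours >= 15] → C

J, L, J, J, J, V, J, J, J, J, J, F, C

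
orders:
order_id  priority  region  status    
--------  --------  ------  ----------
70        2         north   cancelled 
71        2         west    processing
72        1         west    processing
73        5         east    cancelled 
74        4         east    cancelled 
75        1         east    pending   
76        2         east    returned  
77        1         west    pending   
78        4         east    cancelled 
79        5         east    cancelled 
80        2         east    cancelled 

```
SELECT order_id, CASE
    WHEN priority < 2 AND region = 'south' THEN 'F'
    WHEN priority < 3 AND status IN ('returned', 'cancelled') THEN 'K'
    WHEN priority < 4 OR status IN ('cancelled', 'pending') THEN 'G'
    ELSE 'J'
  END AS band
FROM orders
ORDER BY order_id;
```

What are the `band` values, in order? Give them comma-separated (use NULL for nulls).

order_id=70: priority < 3 AND status IN ('returned', 'cancelled') → K
order_id=71: priority < 4 OR status IN ('cancelled', 'pending') → G
order_id=72: priority < 4 OR status IN ('cancelled', 'pending') → G
order_id=73: priority < 4 OR status IN ('cancelled', 'pending') → G
order_id=74: priority < 4 OR status IN ('cancelled', 'pending') → G
order_id=75: priority < 4 OR status IN ('cancelled', 'pending') → G
order_id=76: priority < 3 AND status IN ('returned', 'cancelled') → K
order_id=77: priority < 4 OR status IN ('cancelled', 'pending') → G
order_id=78: priority < 4 OR status IN ('cancelled', 'pending') → G
order_id=79: priority < 4 OR status IN ('cancelled', 'pending') → G
order_id=80: priority < 3 AND status IN ('returned', 'cancelled') → K

K, G, G, G, G, G, K, G, G, G, K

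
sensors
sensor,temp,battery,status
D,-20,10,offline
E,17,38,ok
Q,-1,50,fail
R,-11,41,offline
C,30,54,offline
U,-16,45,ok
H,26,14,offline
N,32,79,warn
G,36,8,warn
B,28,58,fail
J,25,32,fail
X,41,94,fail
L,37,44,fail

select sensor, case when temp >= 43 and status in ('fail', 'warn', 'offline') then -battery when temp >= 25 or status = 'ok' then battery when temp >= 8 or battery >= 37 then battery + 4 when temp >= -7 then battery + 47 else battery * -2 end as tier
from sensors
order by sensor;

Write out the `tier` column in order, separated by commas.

58, 54, -20, 38, 8, 14, 32, 44, 79, 54, 45, 45, 94

sensor=B: temp >= 25 or status = 'ok' → 58
sensor=C: temp >= 25 or status = 'ok' → 54
sensor=D: ELSE → -20
sensor=E: temp >= 25 or status = 'ok' → 38
sensor=G: temp >= 25 or status = 'ok' → 8
sensor=H: temp >= 25 or status = 'ok' → 14
sensor=J: temp >= 25 or status = 'ok' → 32
sensor=L: temp >= 25 or status = 'ok' → 44
sensor=N: temp >= 25 or status = 'ok' → 79
sensor=Q: temp >= 8 or battery >= 37 → 54
sensor=R: temp >= 8 or battery >= 37 → 45
sensor=U: temp >= 25 or status = 'ok' → 45
sensor=X: temp >= 25 or status = 'ok' → 94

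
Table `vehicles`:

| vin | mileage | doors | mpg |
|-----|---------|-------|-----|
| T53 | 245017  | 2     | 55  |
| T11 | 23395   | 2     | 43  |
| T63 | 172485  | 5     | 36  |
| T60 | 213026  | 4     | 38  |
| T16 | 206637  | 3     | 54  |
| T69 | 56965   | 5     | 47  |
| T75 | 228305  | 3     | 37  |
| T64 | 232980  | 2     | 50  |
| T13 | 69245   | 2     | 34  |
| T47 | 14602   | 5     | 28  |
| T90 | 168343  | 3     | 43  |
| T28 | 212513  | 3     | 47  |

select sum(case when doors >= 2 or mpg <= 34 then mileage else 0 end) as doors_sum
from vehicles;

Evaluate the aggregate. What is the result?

1843513

vin=T53: ✓ → 245017
vin=T11: ✓ → 23395
vin=T63: ✓ → 172485
vin=T60: ✓ → 213026
vin=T16: ✓ → 206637
vin=T69: ✓ → 56965
vin=T75: ✓ → 228305
vin=T64: ✓ → 232980
vin=T13: ✓ → 69245
vin=T47: ✓ → 14602
vin=T90: ✓ → 168343
vin=T28: ✓ → 212513
doors_sum = 245017 + 23395 + 172485 + 213026 + 206637 + 56965 + 228305 + 232980 + 69245 + 14602 + 168343 + 212513 = 1843513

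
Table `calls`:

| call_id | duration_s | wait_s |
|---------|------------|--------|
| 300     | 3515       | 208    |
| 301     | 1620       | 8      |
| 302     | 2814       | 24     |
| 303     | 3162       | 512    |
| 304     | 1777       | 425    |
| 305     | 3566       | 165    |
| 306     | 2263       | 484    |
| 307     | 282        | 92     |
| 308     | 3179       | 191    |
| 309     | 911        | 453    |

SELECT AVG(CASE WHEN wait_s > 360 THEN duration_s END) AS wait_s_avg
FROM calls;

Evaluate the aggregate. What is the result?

2028.25

call_id=300: ✗
call_id=301: ✗
call_id=302: ✗
call_id=303: ✓ → 3162
call_id=304: ✓ → 1777
call_id=305: ✗
call_id=306: ✓ → 2263
call_id=307: ✗
call_id=308: ✗
call_id=309: ✓ → 911
wait_s_avg = (3162 + 1777 + 2263 + 911) / 4 = 2028.25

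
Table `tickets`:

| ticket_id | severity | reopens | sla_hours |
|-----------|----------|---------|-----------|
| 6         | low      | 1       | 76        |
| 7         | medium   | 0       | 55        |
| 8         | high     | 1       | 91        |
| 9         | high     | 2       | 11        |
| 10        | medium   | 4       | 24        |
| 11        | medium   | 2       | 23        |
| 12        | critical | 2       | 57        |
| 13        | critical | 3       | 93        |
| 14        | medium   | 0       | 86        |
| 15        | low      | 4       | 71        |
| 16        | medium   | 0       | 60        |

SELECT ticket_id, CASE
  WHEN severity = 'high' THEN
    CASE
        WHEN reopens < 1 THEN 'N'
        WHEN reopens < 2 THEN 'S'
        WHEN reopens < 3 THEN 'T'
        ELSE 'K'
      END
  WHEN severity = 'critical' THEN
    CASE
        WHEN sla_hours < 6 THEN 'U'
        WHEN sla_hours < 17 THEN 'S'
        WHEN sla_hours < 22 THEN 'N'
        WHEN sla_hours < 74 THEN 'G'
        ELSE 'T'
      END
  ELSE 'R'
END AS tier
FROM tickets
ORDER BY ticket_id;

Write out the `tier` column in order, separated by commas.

ticket_id=6: severity='low' → outer ELSE → R
ticket_id=7: severity='medium' → outer ELSE → R
ticket_id=8: severity='high' → inner[reopens < 2] → S
ticket_id=9: severity='high' → inner[reopens < 3] → T
ticket_id=10: severity='medium' → outer ELSE → R
ticket_id=11: severity='medium' → outer ELSE → R
ticket_id=12: severity='critical' → inner[sla_hours < 74] → G
ticket_id=13: severity='critical' → inner[ELSE] → T
ticket_id=14: severity='medium' → outer ELSE → R
ticket_id=15: severity='low' → outer ELSE → R
ticket_id=16: severity='medium' → outer ELSE → R

R, R, S, T, R, R, G, T, R, R, R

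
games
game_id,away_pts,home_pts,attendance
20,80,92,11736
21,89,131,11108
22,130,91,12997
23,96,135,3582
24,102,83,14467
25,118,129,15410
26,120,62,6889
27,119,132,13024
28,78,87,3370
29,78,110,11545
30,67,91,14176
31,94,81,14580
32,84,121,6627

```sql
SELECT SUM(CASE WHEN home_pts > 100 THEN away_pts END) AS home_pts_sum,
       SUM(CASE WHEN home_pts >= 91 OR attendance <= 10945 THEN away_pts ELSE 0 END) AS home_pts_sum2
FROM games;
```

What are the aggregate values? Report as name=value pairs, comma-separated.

home_pts_sum=584, home_pts_sum2=1059

[home_pts_sum: home_pts > 100]
game_id=20: ✗
game_id=21: ✓ → 89
game_id=22: ✗
game_id=23: ✓ → 96
game_id=24: ✗
game_id=25: ✓ → 118
game_id=26: ✗
game_id=27: ✓ → 119
game_id=28: ✗
game_id=29: ✓ → 78
game_id=30: ✗
game_id=31: ✗
game_id=32: ✓ → 84
home_pts_sum = 89 + 96 + 118 + 119 + 78 + 84 = 584
—
[home_pts_sum2: home_pts >= 91 OR attendance <= 10945]
game_id=20: ✓ → 80
game_id=21: ✓ → 89
game_id=22: ✓ → 130
game_id=23: ✓ → 96
game_id=24: ✗
game_id=25: ✓ → 118
game_id=26: ✓ → 120
game_id=27: ✓ → 119
game_id=28: ✓ → 78
game_id=29: ✓ → 78
game_id=30: ✓ → 67
game_id=31: ✗
game_id=32: ✓ → 84
home_pts_sum2 = 80 + 89 + 130 + 96 + 118 + 120 + 119 + 78 + 78 + 67 + 84 = 1059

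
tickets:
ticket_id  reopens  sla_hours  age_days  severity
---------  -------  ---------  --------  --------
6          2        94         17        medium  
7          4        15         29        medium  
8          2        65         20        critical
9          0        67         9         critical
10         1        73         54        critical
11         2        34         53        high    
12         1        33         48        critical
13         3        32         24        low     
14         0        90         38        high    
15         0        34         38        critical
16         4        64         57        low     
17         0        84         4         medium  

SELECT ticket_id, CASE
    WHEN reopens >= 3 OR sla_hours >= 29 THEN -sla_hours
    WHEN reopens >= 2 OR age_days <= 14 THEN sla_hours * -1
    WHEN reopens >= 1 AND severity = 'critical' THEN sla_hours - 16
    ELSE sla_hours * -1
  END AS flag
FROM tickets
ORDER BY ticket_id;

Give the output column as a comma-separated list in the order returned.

ticket_id=6: reopens >= 3 OR sla_hours >= 29 → -94
ticket_id=7: reopens >= 3 OR sla_hours >= 29 → -15
ticket_id=8: reopens >= 3 OR sla_hours >= 29 → -65
ticket_id=9: reopens >= 3 OR sla_hours >= 29 → -67
ticket_id=10: reopens >= 3 OR sla_hours >= 29 → -73
ticket_id=11: reopens >= 3 OR sla_hours >= 29 → -34
ticket_id=12: reopens >= 3 OR sla_hours >= 29 → -33
ticket_id=13: reopens >= 3 OR sla_hours >= 29 → -32
ticket_id=14: reopens >= 3 OR sla_hours >= 29 → -90
ticket_id=15: reopens >= 3 OR sla_hours >= 29 → -34
ticket_id=16: reopens >= 3 OR sla_hours >= 29 → -64
ticket_id=17: reopens >= 3 OR sla_hours >= 29 → -84

-94, -15, -65, -67, -73, -34, -33, -32, -90, -34, -64, -84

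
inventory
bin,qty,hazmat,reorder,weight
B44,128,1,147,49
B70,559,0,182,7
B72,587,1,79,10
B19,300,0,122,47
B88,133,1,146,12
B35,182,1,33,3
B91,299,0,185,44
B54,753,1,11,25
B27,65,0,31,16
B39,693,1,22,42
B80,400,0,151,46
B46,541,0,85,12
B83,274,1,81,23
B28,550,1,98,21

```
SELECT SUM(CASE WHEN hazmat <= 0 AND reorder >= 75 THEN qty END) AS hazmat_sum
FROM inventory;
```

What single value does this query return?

bin=B44: ✗
bin=B70: ✓ → 559
bin=B72: ✗
bin=B19: ✓ → 300
bin=B88: ✗
bin=B35: ✗
bin=B91: ✓ → 299
bin=B54: ✗
bin=B27: ✗
bin=B39: ✗
bin=B80: ✓ → 400
bin=B46: ✓ → 541
bin=B83: ✗
bin=B28: ✗
hazmat_sum = 559 + 300 + 299 + 400 + 541 = 2099

2099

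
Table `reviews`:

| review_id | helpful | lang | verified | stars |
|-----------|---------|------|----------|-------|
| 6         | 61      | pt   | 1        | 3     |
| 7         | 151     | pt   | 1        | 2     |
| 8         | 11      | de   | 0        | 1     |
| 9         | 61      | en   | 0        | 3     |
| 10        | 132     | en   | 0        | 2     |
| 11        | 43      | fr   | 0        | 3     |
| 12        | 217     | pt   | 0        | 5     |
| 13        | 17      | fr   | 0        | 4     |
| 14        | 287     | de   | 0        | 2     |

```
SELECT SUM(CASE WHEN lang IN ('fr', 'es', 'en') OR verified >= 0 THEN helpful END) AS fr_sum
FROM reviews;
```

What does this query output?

980

review_id=6: ✓ → 61
review_id=7: ✓ → 151
review_id=8: ✓ → 11
review_id=9: ✓ → 61
review_id=10: ✓ → 132
review_id=11: ✓ → 43
review_id=12: ✓ → 217
review_id=13: ✓ → 17
review_id=14: ✓ → 287
fr_sum = 61 + 151 + 11 + 61 + 132 + 43 + 217 + 17 + 287 = 980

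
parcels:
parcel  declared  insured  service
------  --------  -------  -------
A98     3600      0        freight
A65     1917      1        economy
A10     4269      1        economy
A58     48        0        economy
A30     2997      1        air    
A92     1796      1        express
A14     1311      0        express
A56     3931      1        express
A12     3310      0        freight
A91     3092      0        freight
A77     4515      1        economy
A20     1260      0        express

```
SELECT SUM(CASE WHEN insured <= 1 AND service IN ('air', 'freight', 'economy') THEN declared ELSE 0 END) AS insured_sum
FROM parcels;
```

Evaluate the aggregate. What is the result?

23748

parcel=A98: ✓ → 3600
parcel=A65: ✓ → 1917
parcel=A10: ✓ → 4269
parcel=A58: ✓ → 48
parcel=A30: ✓ → 2997
parcel=A92: ✗
parcel=A14: ✗
parcel=A56: ✗
parcel=A12: ✓ → 3310
parcel=A91: ✓ → 3092
parcel=A77: ✓ → 4515
parcel=A20: ✗
insured_sum = 3600 + 1917 + 4269 + 48 + 2997 + 3310 + 3092 + 4515 = 23748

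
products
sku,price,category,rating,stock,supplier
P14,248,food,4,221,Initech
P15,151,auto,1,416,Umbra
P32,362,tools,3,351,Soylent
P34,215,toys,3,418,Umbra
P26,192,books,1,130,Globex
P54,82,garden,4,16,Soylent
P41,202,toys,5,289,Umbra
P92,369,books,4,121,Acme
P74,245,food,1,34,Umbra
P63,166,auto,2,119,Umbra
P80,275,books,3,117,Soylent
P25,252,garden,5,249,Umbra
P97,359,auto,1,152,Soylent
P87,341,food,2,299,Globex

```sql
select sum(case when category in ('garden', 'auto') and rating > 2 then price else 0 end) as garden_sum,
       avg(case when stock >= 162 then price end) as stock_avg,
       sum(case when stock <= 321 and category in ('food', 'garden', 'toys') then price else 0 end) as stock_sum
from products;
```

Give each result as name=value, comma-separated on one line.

[garden_sum: category in ('garden', 'auto') and rating > 2]
sku=P14: ✗
sku=P15: ✗
sku=P32: ✗
sku=P34: ✗
sku=P26: ✗
sku=P54: ✓ → 82
sku=P41: ✗
sku=P92: ✗
sku=P74: ✗
sku=P63: ✗
sku=P80: ✗
sku=P25: ✓ → 252
sku=P97: ✗
sku=P87: ✗
garden_sum = 82 + 252 = 334
—
[stock_avg: stock >= 162]
sku=P14: ✓ → 248
sku=P15: ✓ → 151
sku=P32: ✓ → 362
sku=P34: ✓ → 215
sku=P26: ✗
sku=P54: ✗
sku=P41: ✓ → 202
sku=P92: ✗
sku=P74: ✗
sku=P63: ✗
sku=P80: ✗
sku=P25: ✓ → 252
sku=P97: ✗
sku=P87: ✓ → 341
stock_avg = (248 + 151 + 362 + 215 + 202 + 252 + 341) / 7 = 253
—
[stock_sum: stock <= 321 and category in ('food', 'garden', 'toys')]
sku=P14: ✓ → 248
sku=P15: ✗
sku=P32: ✗
sku=P34: ✗
sku=P26: ✗
sku=P54: ✓ → 82
sku=P41: ✓ → 202
sku=P92: ✗
sku=P74: ✓ → 245
sku=P63: ✗
sku=P80: ✗
sku=P25: ✓ → 252
sku=P97: ✗
sku=P87: ✓ → 341
stock_sum = 248 + 82 + 202 + 245 + 252 + 341 = 1370

garden_sum=334, stock_avg=253, stock_sum=1370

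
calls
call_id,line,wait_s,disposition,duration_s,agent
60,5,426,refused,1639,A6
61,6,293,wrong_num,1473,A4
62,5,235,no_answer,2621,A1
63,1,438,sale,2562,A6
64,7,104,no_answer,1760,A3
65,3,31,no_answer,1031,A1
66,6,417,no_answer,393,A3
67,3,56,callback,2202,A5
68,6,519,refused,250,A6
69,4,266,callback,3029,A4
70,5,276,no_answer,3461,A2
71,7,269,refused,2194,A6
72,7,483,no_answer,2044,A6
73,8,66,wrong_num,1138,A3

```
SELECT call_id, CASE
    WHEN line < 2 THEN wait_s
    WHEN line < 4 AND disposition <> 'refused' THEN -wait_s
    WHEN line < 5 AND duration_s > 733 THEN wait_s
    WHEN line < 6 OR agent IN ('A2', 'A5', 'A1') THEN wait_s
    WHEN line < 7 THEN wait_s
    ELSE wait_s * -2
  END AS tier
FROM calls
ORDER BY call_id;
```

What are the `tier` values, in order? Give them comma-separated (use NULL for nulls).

426, 293, 235, 438, -208, -31, 417, -56, 519, 266, 276, -538, -966, -132

call_id=60: line < 6 OR agent IN ('A2', 'A5', 'A1') → 426
call_id=61: line < 7 → 293
call_id=62: line < 6 OR agent IN ('A2', 'A5', 'A1') → 235
call_id=63: line < 2 → 438
call_id=64: ELSE → -208
call_id=65: line < 4 AND disposition <> 'refused' → -31
call_id=66: line < 7 → 417
call_id=67: line < 4 AND disposition <> 'refused' → -56
call_id=68: line < 7 → 519
call_id=69: line < 5 AND duration_s > 733 → 266
call_id=70: line < 6 OR agent IN ('A2', 'A5', 'A1') → 276
call_id=71: ELSE → -538
call_id=72: ELSE → -966
call_id=73: ELSE → -132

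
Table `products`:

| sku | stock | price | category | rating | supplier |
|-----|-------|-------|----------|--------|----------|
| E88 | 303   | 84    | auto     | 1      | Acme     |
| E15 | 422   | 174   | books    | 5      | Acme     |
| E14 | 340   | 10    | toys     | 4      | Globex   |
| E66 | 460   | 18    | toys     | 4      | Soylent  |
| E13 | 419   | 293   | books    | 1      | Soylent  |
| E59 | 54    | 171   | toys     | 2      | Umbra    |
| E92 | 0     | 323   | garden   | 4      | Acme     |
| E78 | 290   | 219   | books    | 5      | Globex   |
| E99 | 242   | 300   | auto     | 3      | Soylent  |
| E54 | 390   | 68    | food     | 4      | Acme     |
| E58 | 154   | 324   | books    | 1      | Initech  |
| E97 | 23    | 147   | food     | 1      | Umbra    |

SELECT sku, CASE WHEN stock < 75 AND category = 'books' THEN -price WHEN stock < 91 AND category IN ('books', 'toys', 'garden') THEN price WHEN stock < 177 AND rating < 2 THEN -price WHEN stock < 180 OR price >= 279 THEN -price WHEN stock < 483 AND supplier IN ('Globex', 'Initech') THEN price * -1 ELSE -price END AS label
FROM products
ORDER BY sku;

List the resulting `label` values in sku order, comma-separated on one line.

-293, -10, -174, -68, -324, 171, -18, -219, -84, 323, -147, -300

sku=E13: stock < 180 OR price >= 279 → -293
sku=E14: stock < 483 AND supplier IN ('Globex', 'Initech') → -10
sku=E15: ELSE → -174
sku=E54: ELSE → -68
sku=E58: stock < 177 AND rating < 2 → -324
sku=E59: stock < 91 AND category IN ('books', 'toys', 'garden') → 171
sku=E66: ELSE → -18
sku=E78: stock < 483 AND supplier IN ('Globex', 'Initech') → -219
sku=E88: ELSE → -84
sku=E92: stock < 91 AND category IN ('books', 'toys', 'garden') → 323
sku=E97: stock < 177 AND rating < 2 → -147
sku=E99: stock < 180 OR price >= 279 → -300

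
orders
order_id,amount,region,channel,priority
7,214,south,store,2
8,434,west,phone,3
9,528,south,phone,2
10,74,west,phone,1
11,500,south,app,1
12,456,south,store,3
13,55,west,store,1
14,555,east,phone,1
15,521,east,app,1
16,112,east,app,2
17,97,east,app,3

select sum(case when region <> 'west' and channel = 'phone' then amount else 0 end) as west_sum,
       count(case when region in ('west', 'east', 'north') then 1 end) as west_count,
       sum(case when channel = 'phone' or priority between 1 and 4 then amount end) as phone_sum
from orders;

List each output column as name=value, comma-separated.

west_sum=1083, west_count=7, phone_sum=3546

[west_sum: region <> 'west' and channel = 'phone']
order_id=7: ✗
order_id=8: ✗
order_id=9: ✓ → 528
order_id=10: ✗
order_id=11: ✗
order_id=12: ✗
order_id=13: ✗
order_id=14: ✓ → 555
order_id=15: ✗
order_id=16: ✗
order_id=17: ✗
west_sum = 528 + 555 = 1083
—
[west_count: region in ('west', 'east', 'north')]
order_id=7: ✗
order_id=8: ✓ → 1
order_id=9: ✗
order_id=10: ✓ → 1
order_id=11: ✗
order_id=12: ✗
order_id=13: ✓ → 1
order_id=14: ✓ → 1
order_id=15: ✓ → 1
order_id=16: ✓ → 1
order_id=17: ✓ → 1
west_count = COUNT(1, 1, 1, 1, 1, 1, 1) = 7
—
[phone_sum: channel = 'phone' or priority between 1 and 4]
order_id=7: ✓ → 214
order_id=8: ✓ → 434
order_id=9: ✓ → 528
order_id=10: ✓ → 74
order_id=11: ✓ → 500
order_id=12: ✓ → 456
order_id=13: ✓ → 55
order_id=14: ✓ → 555
order_id=15: ✓ → 521
order_id=16: ✓ → 112
order_id=17: ✓ → 97
phone_sum = 214 + 434 + 528 + 74 + 500 + 456 + 55 + 555 + 521 + 112 + 97 = 3546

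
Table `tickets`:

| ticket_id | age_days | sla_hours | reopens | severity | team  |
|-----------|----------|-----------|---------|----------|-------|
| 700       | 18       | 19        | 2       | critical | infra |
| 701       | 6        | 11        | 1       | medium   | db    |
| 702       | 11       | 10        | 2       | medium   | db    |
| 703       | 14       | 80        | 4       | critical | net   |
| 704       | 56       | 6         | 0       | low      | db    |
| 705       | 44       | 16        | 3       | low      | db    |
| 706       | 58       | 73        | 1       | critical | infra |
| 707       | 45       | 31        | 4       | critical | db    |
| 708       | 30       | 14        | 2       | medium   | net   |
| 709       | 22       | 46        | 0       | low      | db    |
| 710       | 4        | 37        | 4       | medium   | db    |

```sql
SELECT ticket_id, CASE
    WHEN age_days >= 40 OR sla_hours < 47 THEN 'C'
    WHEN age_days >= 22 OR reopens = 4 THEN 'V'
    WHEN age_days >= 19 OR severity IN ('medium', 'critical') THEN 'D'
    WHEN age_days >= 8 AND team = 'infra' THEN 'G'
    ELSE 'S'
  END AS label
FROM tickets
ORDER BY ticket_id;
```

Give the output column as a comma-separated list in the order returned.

ticket_id=700: age_days >= 40 OR sla_hours < 47 → C
ticket_id=701: age_days >= 40 OR sla_hours < 47 → C
ticket_id=702: age_days >= 40 OR sla_hours < 47 → C
ticket_id=703: age_days >= 22 OR reopens = 4 → V
ticket_id=704: age_days >= 40 OR sla_hours < 47 → C
ticket_id=705: age_days >= 40 OR sla_hours < 47 → C
ticket_id=706: age_days >= 40 OR sla_hours < 47 → C
ticket_id=707: age_days >= 40 OR sla_hours < 47 → C
ticket_id=708: age_days >= 40 OR sla_hours < 47 → C
ticket_id=709: age_days >= 40 OR sla_hours < 47 → C
ticket_id=710: age_days >= 40 OR sla_hours < 47 → C

C, C, C, V, C, C, C, C, C, C, C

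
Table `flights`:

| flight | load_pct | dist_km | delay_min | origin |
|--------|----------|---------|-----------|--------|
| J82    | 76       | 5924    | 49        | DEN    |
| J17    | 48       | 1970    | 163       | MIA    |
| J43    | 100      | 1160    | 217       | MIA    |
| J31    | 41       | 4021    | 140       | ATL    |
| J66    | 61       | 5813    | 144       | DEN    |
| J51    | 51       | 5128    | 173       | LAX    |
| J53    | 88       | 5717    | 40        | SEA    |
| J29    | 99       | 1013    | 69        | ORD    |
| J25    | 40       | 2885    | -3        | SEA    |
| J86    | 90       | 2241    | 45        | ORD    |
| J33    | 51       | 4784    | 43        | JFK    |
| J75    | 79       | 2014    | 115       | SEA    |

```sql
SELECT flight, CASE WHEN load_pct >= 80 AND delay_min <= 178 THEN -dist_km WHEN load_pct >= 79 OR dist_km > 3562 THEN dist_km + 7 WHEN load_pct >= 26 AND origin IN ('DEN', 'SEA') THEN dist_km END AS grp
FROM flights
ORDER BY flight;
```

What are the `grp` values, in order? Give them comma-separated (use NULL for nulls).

flight=J17: (no match → NULL) → NULL
flight=J25: load_pct >= 26 AND origin IN ('DEN', 'SEA') → 2885
flight=J29: load_pct >= 80 AND delay_min <= 178 → -1013
flight=J31: load_pct >= 79 OR dist_km > 3562 → 4028
flight=J33: load_pct >= 79 OR dist_km > 3562 → 4791
flight=J43: load_pct >= 79 OR dist_km > 3562 → 1167
flight=J51: load_pct >= 79 OR dist_km > 3562 → 5135
flight=J53: load_pct >= 80 AND delay_min <= 178 → -5717
flight=J66: load_pct >= 79 OR dist_km > 3562 → 5820
flight=J75: load_pct >= 79 OR dist_km > 3562 → 2021
flight=J82: load_pct >= 79 OR dist_km > 3562 → 5931
flight=J86: load_pct >= 80 AND delay_min <= 178 → -2241

NULL, 2885, -1013, 4028, 4791, 1167, 5135, -5717, 5820, 2021, 5931, -2241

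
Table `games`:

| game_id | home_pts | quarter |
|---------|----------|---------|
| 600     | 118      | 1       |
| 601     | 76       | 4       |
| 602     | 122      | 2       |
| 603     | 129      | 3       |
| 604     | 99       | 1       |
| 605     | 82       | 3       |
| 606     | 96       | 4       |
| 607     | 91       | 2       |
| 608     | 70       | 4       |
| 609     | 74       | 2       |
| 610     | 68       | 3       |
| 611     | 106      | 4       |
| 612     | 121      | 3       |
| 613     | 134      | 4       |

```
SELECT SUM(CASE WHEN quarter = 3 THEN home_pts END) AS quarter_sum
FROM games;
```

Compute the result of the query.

game_id=600: ✗
game_id=601: ✗
game_id=602: ✗
game_id=603: ✓ → 129
game_id=604: ✗
game_id=605: ✓ → 82
game_id=606: ✗
game_id=607: ✗
game_id=608: ✗
game_id=609: ✗
game_id=610: ✓ → 68
game_id=611: ✗
game_id=612: ✓ → 121
game_id=613: ✗
quarter_sum = 129 + 82 + 68 + 121 = 400

400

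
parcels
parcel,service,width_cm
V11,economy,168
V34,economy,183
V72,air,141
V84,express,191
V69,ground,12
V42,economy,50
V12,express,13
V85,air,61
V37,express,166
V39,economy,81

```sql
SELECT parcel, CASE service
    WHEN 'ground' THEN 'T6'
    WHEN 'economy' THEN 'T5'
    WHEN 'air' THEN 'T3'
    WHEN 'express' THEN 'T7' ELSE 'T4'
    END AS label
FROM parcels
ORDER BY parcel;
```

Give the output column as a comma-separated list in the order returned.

parcel=V11: service='economy' → T5
parcel=V12: service='express' → T7
parcel=V34: service='economy' → T5
parcel=V37: service='express' → T7
parcel=V39: service='economy' → T5
parcel=V42: service='economy' → T5
parcel=V69: service='ground' → T6
parcel=V72: service='air' → T3
parcel=V84: service='express' → T7
parcel=V85: service='air' → T3

T5, T7, T5, T7, T5, T5, T6, T3, T7, T3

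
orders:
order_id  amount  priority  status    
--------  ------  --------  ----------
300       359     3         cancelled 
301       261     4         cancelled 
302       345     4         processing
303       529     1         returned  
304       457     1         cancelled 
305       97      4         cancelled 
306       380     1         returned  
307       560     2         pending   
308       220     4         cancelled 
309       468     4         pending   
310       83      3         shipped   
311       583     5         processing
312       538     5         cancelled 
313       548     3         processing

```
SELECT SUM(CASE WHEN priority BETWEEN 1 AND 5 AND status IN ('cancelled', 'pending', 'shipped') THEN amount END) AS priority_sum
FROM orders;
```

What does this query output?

order_id=300: ✓ → 359
order_id=301: ✓ → 261
order_id=302: ✗
order_id=303: ✗
order_id=304: ✓ → 457
order_id=305: ✓ → 97
order_id=306: ✗
order_id=307: ✓ → 560
order_id=308: ✓ → 220
order_id=309: ✓ → 468
order_id=310: ✓ → 83
order_id=311: ✗
order_id=312: ✓ → 538
order_id=313: ✗
priority_sum = 359 + 261 + 457 + 97 + 560 + 220 + 468 + 83 + 538 = 3043

3043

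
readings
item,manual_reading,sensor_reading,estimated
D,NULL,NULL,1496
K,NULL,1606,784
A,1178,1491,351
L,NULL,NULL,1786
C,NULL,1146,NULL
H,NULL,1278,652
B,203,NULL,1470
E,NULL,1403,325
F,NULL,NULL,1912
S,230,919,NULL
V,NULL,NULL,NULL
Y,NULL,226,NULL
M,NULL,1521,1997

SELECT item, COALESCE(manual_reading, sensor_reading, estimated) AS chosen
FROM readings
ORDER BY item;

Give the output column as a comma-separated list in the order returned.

item=A: manual_reading=1178 → 1178
item=B: manual_reading=203 → 203
item=C: manual_reading=NULL, sensor_reading=1146 → 1146
item=D: manual_reading=NULL, sensor_reading=NULL, estimated=1496 → 1496
item=E: manual_reading=NULL, sensor_reading=1403 → 1403
item=F: manual_reading=NULL, sensor_reading=NULL, estimated=1912 → 1912
item=H: manual_reading=NULL, sensor_reading=1278 → 1278
item=K: manual_reading=NULL, sensor_reading=1606 → 1606
item=L: manual_reading=NULL, sensor_reading=NULL, estimated=1786 → 1786
item=M: manual_reading=NULL, sensor_reading=1521 → 1521
item=S: manual_reading=230 → 230
item=V: manual_reading=NULL, sensor_reading=NULL, estimated=NULL (all NULL) → NULL
item=Y: manual_reading=NULL, sensor_reading=226 → 226

1178, 203, 1146, 1496, 1403, 1912, 1278, 1606, 1786, 1521, 230, NULL, 226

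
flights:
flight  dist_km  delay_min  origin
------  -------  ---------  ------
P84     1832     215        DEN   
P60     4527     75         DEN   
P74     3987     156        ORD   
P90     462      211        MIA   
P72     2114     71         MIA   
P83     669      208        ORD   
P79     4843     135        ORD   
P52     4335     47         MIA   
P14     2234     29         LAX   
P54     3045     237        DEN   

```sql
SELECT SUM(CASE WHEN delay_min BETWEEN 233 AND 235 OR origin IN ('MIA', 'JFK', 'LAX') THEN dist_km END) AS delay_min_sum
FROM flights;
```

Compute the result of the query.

9145

flight=P84: ✗
flight=P60: ✗
flight=P74: ✗
flight=P90: ✓ → 462
flight=P72: ✓ → 2114
flight=P83: ✗
flight=P79: ✗
flight=P52: ✓ → 4335
flight=P14: ✓ → 2234
flight=P54: ✗
delay_min_sum = 462 + 2114 + 4335 + 2234 = 9145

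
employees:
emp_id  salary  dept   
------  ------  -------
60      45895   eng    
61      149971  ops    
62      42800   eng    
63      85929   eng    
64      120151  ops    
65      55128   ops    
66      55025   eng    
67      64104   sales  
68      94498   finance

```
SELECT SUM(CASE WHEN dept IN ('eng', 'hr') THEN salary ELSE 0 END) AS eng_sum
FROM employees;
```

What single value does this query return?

emp_id=60: ✓ → 45895
emp_id=61: ✗
emp_id=62: ✓ → 42800
emp_id=63: ✓ → 85929
emp_id=64: ✗
emp_id=65: ✗
emp_id=66: ✓ → 55025
emp_id=67: ✗
emp_id=68: ✗
eng_sum = 45895 + 42800 + 85929 + 55025 = 229649

229649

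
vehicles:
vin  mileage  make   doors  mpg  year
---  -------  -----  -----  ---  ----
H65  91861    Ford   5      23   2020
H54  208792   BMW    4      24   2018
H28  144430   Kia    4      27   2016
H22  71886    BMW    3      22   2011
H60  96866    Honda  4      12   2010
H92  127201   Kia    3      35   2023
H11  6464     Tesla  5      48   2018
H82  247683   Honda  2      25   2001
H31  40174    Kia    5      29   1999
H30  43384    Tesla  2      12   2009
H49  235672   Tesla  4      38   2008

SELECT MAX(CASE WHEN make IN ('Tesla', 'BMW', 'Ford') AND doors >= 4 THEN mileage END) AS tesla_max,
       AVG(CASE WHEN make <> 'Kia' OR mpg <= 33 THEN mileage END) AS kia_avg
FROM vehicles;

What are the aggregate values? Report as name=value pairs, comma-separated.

[tesla_max: make IN ('Tesla', 'BMW', 'Ford') AND doors >= 4]
vin=H65: ✓ → 91861
vin=H54: ✓ → 208792
vin=H28: ✗
vin=H22: ✗
vin=H60: ✗
vin=H92: ✗
vin=H11: ✓ → 6464
vin=H82: ✗
vin=H31: ✗
vin=H30: ✗
vin=H49: ✓ → 235672
tesla_max = MAX(91861, 208792, 6464, 235672) = 235672
—
[kia_avg: make <> 'Kia' OR mpg <= 33]
vin=H65: ✓ → 91861
vin=H54: ✓ → 208792
vin=H28: ✓ → 144430
vin=H22: ✓ → 71886
vin=H60: ✓ → 96866
vin=H92: ✗
vin=H11: ✓ → 6464
vin=H82: ✓ → 247683
vin=H31: ✓ → 40174
vin=H30: ✓ → 43384
vin=H49: ✓ → 235672
kia_avg = (91861 + 208792 + 144430 + 71886 + 96866 + 6464 + 247683 + 40174 + 43384 + 235672) / 10 = 118721.2

tesla_max=235672, kia_avg=118721.2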